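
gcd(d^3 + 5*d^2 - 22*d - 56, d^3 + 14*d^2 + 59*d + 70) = d^2 + 9*d + 14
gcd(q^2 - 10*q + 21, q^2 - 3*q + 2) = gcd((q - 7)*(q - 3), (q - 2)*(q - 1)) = 1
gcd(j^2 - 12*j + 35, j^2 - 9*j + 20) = j - 5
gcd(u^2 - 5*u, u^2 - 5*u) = u^2 - 5*u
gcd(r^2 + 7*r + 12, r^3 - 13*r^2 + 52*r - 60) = 1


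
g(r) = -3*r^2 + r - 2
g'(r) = 1 - 6*r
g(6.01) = -104.35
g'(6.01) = -35.06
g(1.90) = -10.93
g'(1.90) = -10.40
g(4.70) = -63.57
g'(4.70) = -27.20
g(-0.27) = -2.49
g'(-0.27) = 2.62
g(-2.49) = -23.09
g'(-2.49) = 15.94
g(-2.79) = -28.14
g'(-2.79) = 17.74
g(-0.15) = -2.22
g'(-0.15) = 1.90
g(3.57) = -36.66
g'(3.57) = -20.42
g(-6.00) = -116.00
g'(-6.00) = 37.00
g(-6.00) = -116.00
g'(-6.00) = 37.00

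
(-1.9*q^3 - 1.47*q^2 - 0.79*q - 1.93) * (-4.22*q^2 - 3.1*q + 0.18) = 8.018*q^5 + 12.0934*q^4 + 7.5488*q^3 + 10.329*q^2 + 5.8408*q - 0.3474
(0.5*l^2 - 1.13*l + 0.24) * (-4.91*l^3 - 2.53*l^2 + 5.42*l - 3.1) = -2.455*l^5 + 4.2833*l^4 + 4.3905*l^3 - 8.2818*l^2 + 4.8038*l - 0.744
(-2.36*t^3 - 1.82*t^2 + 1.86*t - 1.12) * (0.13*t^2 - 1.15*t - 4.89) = -0.3068*t^5 + 2.4774*t^4 + 13.8752*t^3 + 6.6152*t^2 - 7.8074*t + 5.4768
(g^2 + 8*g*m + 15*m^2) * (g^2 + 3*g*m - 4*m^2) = g^4 + 11*g^3*m + 35*g^2*m^2 + 13*g*m^3 - 60*m^4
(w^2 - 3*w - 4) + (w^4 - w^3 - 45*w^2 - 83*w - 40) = w^4 - w^3 - 44*w^2 - 86*w - 44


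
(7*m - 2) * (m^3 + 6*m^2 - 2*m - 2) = 7*m^4 + 40*m^3 - 26*m^2 - 10*m + 4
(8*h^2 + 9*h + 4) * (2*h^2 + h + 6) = 16*h^4 + 26*h^3 + 65*h^2 + 58*h + 24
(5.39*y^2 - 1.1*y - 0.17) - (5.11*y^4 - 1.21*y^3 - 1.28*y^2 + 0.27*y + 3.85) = -5.11*y^4 + 1.21*y^3 + 6.67*y^2 - 1.37*y - 4.02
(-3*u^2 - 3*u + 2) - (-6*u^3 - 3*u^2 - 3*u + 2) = 6*u^3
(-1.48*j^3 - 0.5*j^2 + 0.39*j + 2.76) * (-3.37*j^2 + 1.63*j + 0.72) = 4.9876*j^5 - 0.7274*j^4 - 3.1949*j^3 - 9.0255*j^2 + 4.7796*j + 1.9872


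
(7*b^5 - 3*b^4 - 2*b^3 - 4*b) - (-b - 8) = 7*b^5 - 3*b^4 - 2*b^3 - 3*b + 8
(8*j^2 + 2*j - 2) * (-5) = -40*j^2 - 10*j + 10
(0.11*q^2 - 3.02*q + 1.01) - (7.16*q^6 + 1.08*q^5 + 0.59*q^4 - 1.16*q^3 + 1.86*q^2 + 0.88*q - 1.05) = -7.16*q^6 - 1.08*q^5 - 0.59*q^4 + 1.16*q^3 - 1.75*q^2 - 3.9*q + 2.06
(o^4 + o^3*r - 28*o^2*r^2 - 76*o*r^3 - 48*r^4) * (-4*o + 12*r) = -4*o^5 + 8*o^4*r + 124*o^3*r^2 - 32*o^2*r^3 - 720*o*r^4 - 576*r^5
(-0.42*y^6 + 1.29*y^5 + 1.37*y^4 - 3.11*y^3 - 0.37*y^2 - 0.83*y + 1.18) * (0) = 0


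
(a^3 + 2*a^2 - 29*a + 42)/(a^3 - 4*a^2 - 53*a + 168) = (a - 2)/(a - 8)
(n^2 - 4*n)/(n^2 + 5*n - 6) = n*(n - 4)/(n^2 + 5*n - 6)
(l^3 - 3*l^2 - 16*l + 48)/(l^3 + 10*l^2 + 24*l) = (l^2 - 7*l + 12)/(l*(l + 6))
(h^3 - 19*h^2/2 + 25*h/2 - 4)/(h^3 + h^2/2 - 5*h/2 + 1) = (h - 8)/(h + 2)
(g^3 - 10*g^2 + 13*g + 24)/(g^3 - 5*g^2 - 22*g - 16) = (g - 3)/(g + 2)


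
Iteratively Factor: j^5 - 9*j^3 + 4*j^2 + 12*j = (j - 2)*(j^4 + 2*j^3 - 5*j^2 - 6*j) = (j - 2)*(j + 1)*(j^3 + j^2 - 6*j) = (j - 2)*(j + 1)*(j + 3)*(j^2 - 2*j) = (j - 2)^2*(j + 1)*(j + 3)*(j)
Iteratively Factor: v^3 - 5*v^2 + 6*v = (v)*(v^2 - 5*v + 6) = v*(v - 2)*(v - 3)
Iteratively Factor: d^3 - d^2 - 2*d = (d + 1)*(d^2 - 2*d) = (d - 2)*(d + 1)*(d)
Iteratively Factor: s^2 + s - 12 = (s - 3)*(s + 4)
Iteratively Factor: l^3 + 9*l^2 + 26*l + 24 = (l + 2)*(l^2 + 7*l + 12) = (l + 2)*(l + 4)*(l + 3)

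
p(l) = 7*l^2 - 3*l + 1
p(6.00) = 235.00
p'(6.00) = 81.00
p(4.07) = 104.74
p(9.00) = 541.00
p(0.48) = 1.17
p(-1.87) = 31.09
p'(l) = 14*l - 3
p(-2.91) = 69.01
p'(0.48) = 3.72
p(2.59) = 40.19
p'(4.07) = 53.98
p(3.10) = 58.97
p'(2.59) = 33.26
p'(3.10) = 40.40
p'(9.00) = 123.00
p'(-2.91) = -43.74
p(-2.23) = 42.50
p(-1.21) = 14.88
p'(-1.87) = -29.18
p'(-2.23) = -34.22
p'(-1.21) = -19.94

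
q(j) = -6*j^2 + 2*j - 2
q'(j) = 2 - 12*j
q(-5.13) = -170.16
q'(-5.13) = 63.56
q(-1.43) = -17.13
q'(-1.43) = 19.16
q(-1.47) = -17.91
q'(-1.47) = 19.64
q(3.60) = -72.56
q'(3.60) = -41.20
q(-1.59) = -20.35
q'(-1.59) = 21.08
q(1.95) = -20.92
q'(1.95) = -21.40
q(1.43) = -11.41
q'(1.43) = -15.16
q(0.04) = -1.93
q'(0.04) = 1.52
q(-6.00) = -230.00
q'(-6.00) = 74.00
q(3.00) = -50.00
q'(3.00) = -34.00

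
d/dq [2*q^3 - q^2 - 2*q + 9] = 6*q^2 - 2*q - 2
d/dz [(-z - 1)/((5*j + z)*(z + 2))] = ((5*j + z)*(z + 1) - (5*j + z)*(z + 2) + (z + 1)*(z + 2))/((5*j + z)^2*(z + 2)^2)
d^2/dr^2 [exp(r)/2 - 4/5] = exp(r)/2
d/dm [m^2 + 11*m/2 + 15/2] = 2*m + 11/2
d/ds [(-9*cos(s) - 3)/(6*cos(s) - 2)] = -9*sin(s)/(3*cos(s) - 1)^2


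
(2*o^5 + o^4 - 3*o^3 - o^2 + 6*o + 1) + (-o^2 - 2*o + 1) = 2*o^5 + o^4 - 3*o^3 - 2*o^2 + 4*o + 2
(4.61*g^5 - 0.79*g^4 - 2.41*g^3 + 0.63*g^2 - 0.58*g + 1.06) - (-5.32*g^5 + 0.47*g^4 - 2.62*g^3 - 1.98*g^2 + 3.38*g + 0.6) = 9.93*g^5 - 1.26*g^4 + 0.21*g^3 + 2.61*g^2 - 3.96*g + 0.46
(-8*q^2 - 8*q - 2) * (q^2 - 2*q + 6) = -8*q^4 + 8*q^3 - 34*q^2 - 44*q - 12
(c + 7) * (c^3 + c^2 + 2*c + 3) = c^4 + 8*c^3 + 9*c^2 + 17*c + 21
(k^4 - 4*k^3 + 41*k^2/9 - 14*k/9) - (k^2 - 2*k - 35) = k^4 - 4*k^3 + 32*k^2/9 + 4*k/9 + 35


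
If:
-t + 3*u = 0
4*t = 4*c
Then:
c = 3*u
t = 3*u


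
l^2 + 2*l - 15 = (l - 3)*(l + 5)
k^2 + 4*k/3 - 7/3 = (k - 1)*(k + 7/3)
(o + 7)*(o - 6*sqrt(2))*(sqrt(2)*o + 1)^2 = 2*o^4 - 10*sqrt(2)*o^3 + 14*o^3 - 70*sqrt(2)*o^2 - 23*o^2 - 161*o - 6*sqrt(2)*o - 42*sqrt(2)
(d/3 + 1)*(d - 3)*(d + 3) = d^3/3 + d^2 - 3*d - 9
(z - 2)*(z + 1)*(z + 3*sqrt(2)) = z^3 - z^2 + 3*sqrt(2)*z^2 - 3*sqrt(2)*z - 2*z - 6*sqrt(2)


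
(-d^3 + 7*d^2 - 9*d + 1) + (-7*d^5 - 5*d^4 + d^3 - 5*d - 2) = -7*d^5 - 5*d^4 + 7*d^2 - 14*d - 1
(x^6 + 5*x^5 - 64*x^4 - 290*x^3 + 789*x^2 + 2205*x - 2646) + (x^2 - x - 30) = x^6 + 5*x^5 - 64*x^4 - 290*x^3 + 790*x^2 + 2204*x - 2676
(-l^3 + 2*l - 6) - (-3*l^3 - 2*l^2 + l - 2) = 2*l^3 + 2*l^2 + l - 4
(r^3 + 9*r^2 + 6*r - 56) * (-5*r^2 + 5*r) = -5*r^5 - 40*r^4 + 15*r^3 + 310*r^2 - 280*r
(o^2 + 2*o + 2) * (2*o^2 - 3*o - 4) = 2*o^4 + o^3 - 6*o^2 - 14*o - 8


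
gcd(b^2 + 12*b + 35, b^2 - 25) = b + 5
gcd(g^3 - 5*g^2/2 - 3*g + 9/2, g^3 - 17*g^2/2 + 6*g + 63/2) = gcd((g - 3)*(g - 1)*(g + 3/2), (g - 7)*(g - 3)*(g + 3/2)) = g^2 - 3*g/2 - 9/2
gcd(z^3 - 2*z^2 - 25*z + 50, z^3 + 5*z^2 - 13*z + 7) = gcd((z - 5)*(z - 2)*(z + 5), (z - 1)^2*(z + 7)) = 1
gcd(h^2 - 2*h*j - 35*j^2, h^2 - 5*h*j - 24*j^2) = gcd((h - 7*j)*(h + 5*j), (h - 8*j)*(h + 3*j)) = 1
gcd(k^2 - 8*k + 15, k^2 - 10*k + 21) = k - 3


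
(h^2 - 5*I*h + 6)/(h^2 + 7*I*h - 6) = (h - 6*I)/(h + 6*I)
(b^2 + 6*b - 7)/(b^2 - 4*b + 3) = (b + 7)/(b - 3)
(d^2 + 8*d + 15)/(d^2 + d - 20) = (d + 3)/(d - 4)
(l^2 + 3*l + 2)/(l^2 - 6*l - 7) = (l + 2)/(l - 7)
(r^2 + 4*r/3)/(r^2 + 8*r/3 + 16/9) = 3*r/(3*r + 4)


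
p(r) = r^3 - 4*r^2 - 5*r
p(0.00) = 0.00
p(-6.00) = -330.00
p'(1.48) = -10.27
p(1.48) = -12.92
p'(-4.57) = 94.21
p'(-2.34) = 30.15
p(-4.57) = -156.13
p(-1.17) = -1.23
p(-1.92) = -12.22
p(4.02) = -19.78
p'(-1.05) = 6.71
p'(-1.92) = 21.42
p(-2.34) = -23.02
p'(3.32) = 1.51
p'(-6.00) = 151.00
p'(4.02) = 11.32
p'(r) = 3*r^2 - 8*r - 5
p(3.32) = -24.10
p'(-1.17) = 8.47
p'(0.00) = -5.00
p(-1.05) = -0.32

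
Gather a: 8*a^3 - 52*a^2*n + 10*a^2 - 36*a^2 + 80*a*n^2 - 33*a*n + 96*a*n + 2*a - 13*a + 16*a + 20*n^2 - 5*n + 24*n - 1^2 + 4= 8*a^3 + a^2*(-52*n - 26) + a*(80*n^2 + 63*n + 5) + 20*n^2 + 19*n + 3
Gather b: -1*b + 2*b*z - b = b*(2*z - 2)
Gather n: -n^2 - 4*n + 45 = -n^2 - 4*n + 45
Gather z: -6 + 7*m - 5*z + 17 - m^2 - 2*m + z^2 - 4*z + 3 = -m^2 + 5*m + z^2 - 9*z + 14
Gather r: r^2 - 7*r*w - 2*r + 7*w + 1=r^2 + r*(-7*w - 2) + 7*w + 1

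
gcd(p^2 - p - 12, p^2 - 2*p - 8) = p - 4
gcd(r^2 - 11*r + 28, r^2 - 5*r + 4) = r - 4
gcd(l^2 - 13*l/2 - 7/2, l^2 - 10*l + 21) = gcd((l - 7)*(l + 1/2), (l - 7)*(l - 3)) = l - 7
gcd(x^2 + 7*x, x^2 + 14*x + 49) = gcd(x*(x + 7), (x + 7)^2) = x + 7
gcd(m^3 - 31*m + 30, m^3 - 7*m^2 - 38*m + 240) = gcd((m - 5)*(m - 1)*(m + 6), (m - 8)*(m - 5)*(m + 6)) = m^2 + m - 30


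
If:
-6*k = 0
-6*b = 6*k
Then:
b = 0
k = 0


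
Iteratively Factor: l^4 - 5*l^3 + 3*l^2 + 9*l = (l - 3)*(l^3 - 2*l^2 - 3*l) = l*(l - 3)*(l^2 - 2*l - 3) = l*(l - 3)^2*(l + 1)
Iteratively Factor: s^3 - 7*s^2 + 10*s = (s - 2)*(s^2 - 5*s) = (s - 5)*(s - 2)*(s)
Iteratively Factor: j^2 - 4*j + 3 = (j - 1)*(j - 3)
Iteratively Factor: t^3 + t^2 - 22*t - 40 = (t + 2)*(t^2 - t - 20) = (t - 5)*(t + 2)*(t + 4)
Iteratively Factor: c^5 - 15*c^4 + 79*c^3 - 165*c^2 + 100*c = (c - 5)*(c^4 - 10*c^3 + 29*c^2 - 20*c) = (c - 5)*(c - 1)*(c^3 - 9*c^2 + 20*c) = (c - 5)^2*(c - 1)*(c^2 - 4*c) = c*(c - 5)^2*(c - 1)*(c - 4)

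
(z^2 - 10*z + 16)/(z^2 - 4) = (z - 8)/(z + 2)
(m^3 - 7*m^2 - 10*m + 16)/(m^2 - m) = m - 6 - 16/m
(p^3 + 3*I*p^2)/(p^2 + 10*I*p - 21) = p^2/(p + 7*I)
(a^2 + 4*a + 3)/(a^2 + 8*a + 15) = (a + 1)/(a + 5)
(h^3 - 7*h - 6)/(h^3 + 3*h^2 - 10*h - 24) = (h + 1)/(h + 4)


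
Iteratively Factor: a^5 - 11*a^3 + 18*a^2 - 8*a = (a - 1)*(a^4 + a^3 - 10*a^2 + 8*a) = a*(a - 1)*(a^3 + a^2 - 10*a + 8) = a*(a - 1)*(a + 4)*(a^2 - 3*a + 2) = a*(a - 2)*(a - 1)*(a + 4)*(a - 1)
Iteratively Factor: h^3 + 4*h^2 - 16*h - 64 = (h + 4)*(h^2 - 16) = (h - 4)*(h + 4)*(h + 4)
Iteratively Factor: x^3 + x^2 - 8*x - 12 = (x + 2)*(x^2 - x - 6) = (x + 2)^2*(x - 3)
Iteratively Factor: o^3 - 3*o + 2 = (o - 1)*(o^2 + o - 2) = (o - 1)^2*(o + 2)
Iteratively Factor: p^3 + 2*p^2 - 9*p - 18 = (p + 3)*(p^2 - p - 6) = (p - 3)*(p + 3)*(p + 2)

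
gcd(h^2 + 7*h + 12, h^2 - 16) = h + 4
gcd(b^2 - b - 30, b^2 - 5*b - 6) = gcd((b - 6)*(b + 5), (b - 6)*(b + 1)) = b - 6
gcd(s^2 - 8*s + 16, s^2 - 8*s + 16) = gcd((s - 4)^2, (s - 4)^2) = s^2 - 8*s + 16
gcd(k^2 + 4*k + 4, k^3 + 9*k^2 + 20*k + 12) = k + 2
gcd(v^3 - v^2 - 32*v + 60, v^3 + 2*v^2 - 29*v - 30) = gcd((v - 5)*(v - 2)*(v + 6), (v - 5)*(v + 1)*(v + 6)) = v^2 + v - 30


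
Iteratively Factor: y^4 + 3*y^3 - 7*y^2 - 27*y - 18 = (y + 3)*(y^3 - 7*y - 6) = (y + 2)*(y + 3)*(y^2 - 2*y - 3) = (y - 3)*(y + 2)*(y + 3)*(y + 1)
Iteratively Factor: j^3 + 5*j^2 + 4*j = (j + 1)*(j^2 + 4*j) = j*(j + 1)*(j + 4)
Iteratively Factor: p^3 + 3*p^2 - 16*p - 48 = (p - 4)*(p^2 + 7*p + 12) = (p - 4)*(p + 3)*(p + 4)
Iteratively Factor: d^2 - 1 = (d - 1)*(d + 1)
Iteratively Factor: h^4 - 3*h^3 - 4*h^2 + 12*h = (h + 2)*(h^3 - 5*h^2 + 6*h) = (h - 2)*(h + 2)*(h^2 - 3*h) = h*(h - 2)*(h + 2)*(h - 3)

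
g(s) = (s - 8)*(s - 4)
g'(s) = 2*s - 12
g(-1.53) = 52.70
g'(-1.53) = -15.06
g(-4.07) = 97.40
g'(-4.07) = -20.14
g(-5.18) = 120.99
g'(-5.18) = -22.36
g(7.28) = -2.36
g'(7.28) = 2.56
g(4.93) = -2.86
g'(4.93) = -2.14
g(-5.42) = 126.42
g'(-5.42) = -22.84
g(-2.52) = 68.59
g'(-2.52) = -17.04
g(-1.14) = 46.98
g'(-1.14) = -14.28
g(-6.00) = 140.00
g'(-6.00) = -24.00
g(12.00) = 32.00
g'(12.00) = 12.00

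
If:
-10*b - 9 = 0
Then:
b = -9/10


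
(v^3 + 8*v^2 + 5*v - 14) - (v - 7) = v^3 + 8*v^2 + 4*v - 7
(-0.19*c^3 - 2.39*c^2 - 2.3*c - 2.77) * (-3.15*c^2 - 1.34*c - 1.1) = 0.5985*c^5 + 7.7831*c^4 + 10.6566*c^3 + 14.4365*c^2 + 6.2418*c + 3.047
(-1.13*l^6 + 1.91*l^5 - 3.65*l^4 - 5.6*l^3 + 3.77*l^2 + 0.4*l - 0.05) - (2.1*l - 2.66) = -1.13*l^6 + 1.91*l^5 - 3.65*l^4 - 5.6*l^3 + 3.77*l^2 - 1.7*l + 2.61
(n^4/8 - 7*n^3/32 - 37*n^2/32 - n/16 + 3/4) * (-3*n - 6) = -3*n^5/8 - 3*n^4/32 + 153*n^3/32 + 57*n^2/8 - 15*n/8 - 9/2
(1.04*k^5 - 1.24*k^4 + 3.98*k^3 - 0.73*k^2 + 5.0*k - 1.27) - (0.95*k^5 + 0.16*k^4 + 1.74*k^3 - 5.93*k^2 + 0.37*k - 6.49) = 0.0900000000000001*k^5 - 1.4*k^4 + 2.24*k^3 + 5.2*k^2 + 4.63*k + 5.22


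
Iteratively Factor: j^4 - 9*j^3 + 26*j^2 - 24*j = (j - 3)*(j^3 - 6*j^2 + 8*j) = j*(j - 3)*(j^2 - 6*j + 8) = j*(j - 4)*(j - 3)*(j - 2)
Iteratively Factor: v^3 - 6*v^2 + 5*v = (v)*(v^2 - 6*v + 5) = v*(v - 5)*(v - 1)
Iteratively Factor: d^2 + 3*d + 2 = (d + 1)*(d + 2)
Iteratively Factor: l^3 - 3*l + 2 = (l - 1)*(l^2 + l - 2) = (l - 1)*(l + 2)*(l - 1)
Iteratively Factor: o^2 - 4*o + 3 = (o - 1)*(o - 3)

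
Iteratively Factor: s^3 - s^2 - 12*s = (s - 4)*(s^2 + 3*s) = s*(s - 4)*(s + 3)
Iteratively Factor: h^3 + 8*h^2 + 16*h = (h + 4)*(h^2 + 4*h) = (h + 4)^2*(h)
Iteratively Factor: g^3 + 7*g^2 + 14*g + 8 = (g + 2)*(g^2 + 5*g + 4) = (g + 2)*(g + 4)*(g + 1)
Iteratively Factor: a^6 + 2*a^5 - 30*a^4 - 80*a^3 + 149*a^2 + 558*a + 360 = (a + 3)*(a^5 - a^4 - 27*a^3 + a^2 + 146*a + 120) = (a + 1)*(a + 3)*(a^4 - 2*a^3 - 25*a^2 + 26*a + 120) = (a + 1)*(a + 2)*(a + 3)*(a^3 - 4*a^2 - 17*a + 60) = (a - 5)*(a + 1)*(a + 2)*(a + 3)*(a^2 + a - 12) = (a - 5)*(a - 3)*(a + 1)*(a + 2)*(a + 3)*(a + 4)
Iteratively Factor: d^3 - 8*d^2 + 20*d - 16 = (d - 2)*(d^2 - 6*d + 8) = (d - 4)*(d - 2)*(d - 2)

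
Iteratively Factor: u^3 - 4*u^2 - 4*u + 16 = (u - 4)*(u^2 - 4) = (u - 4)*(u + 2)*(u - 2)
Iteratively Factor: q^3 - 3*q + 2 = (q - 1)*(q^2 + q - 2) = (q - 1)^2*(q + 2)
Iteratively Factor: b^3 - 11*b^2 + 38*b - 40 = (b - 4)*(b^2 - 7*b + 10) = (b - 4)*(b - 2)*(b - 5)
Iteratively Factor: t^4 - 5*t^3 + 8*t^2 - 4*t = (t)*(t^3 - 5*t^2 + 8*t - 4) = t*(t - 2)*(t^2 - 3*t + 2) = t*(t - 2)*(t - 1)*(t - 2)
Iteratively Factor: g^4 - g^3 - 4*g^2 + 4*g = (g + 2)*(g^3 - 3*g^2 + 2*g) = (g - 2)*(g + 2)*(g^2 - g) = (g - 2)*(g - 1)*(g + 2)*(g)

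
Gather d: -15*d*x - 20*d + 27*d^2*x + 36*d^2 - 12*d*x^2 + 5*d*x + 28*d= d^2*(27*x + 36) + d*(-12*x^2 - 10*x + 8)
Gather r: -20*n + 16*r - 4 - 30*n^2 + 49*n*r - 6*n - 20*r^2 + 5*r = -30*n^2 - 26*n - 20*r^2 + r*(49*n + 21) - 4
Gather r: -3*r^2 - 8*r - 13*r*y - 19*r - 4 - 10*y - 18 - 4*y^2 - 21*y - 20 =-3*r^2 + r*(-13*y - 27) - 4*y^2 - 31*y - 42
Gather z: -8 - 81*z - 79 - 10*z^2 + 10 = -10*z^2 - 81*z - 77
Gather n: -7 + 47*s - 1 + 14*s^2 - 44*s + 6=14*s^2 + 3*s - 2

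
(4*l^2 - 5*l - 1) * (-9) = -36*l^2 + 45*l + 9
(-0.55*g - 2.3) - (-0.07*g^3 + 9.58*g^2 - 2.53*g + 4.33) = 0.07*g^3 - 9.58*g^2 + 1.98*g - 6.63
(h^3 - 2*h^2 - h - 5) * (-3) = -3*h^3 + 6*h^2 + 3*h + 15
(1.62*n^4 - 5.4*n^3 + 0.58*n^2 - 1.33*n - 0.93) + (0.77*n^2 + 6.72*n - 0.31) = 1.62*n^4 - 5.4*n^3 + 1.35*n^2 + 5.39*n - 1.24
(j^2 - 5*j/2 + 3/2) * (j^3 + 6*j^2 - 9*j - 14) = j^5 + 7*j^4/2 - 45*j^3/2 + 35*j^2/2 + 43*j/2 - 21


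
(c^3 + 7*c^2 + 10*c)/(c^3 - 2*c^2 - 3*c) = (c^2 + 7*c + 10)/(c^2 - 2*c - 3)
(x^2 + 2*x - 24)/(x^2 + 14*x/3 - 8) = 3*(x - 4)/(3*x - 4)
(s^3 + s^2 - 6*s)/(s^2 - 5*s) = (s^2 + s - 6)/(s - 5)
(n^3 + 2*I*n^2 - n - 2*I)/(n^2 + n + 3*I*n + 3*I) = (n^2 + n*(-1 + 2*I) - 2*I)/(n + 3*I)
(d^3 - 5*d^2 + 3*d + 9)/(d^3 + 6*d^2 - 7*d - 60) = (d^2 - 2*d - 3)/(d^2 + 9*d + 20)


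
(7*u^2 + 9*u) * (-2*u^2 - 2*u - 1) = -14*u^4 - 32*u^3 - 25*u^2 - 9*u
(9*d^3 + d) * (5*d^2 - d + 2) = 45*d^5 - 9*d^4 + 23*d^3 - d^2 + 2*d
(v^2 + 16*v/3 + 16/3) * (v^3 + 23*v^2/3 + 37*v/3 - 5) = v^5 + 13*v^4 + 527*v^3/9 + 305*v^2/3 + 352*v/9 - 80/3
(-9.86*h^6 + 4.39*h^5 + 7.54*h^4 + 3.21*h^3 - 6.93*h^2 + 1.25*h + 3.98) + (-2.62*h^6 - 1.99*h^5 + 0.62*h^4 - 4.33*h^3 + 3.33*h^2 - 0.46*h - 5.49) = -12.48*h^6 + 2.4*h^5 + 8.16*h^4 - 1.12*h^3 - 3.6*h^2 + 0.79*h - 1.51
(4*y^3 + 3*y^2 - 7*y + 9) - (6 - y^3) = 5*y^3 + 3*y^2 - 7*y + 3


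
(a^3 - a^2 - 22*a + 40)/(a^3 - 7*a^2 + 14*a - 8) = (a + 5)/(a - 1)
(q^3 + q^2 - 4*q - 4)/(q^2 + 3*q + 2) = q - 2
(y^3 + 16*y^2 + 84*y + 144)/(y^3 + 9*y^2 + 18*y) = (y^2 + 10*y + 24)/(y*(y + 3))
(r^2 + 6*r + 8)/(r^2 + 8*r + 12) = (r + 4)/(r + 6)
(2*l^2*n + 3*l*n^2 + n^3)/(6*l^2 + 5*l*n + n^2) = n*(l + n)/(3*l + n)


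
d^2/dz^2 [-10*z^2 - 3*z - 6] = -20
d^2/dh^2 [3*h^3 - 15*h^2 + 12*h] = 18*h - 30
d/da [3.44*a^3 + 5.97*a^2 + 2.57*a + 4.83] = 10.32*a^2 + 11.94*a + 2.57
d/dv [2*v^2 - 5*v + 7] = 4*v - 5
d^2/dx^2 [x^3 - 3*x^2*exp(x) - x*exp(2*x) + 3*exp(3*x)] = -3*x^2*exp(x) - 4*x*exp(2*x) - 12*x*exp(x) + 6*x + 27*exp(3*x) - 4*exp(2*x) - 6*exp(x)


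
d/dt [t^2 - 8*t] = 2*t - 8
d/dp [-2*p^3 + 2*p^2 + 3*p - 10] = -6*p^2 + 4*p + 3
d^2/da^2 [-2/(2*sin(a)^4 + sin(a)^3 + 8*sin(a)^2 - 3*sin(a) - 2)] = 2*(64*sin(a)^8 + 46*sin(a)^7 + 121*sin(a)^6 + 34*sin(a)^5 + 14*sin(a)^4 - 158*sin(a)^3 - 341*sin(a)^2 + 126*sin(a) - 50)/(2*sin(a)^4 + sin(a)^3 + 8*sin(a)^2 - 3*sin(a) - 2)^3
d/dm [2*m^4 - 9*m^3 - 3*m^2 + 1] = m*(8*m^2 - 27*m - 6)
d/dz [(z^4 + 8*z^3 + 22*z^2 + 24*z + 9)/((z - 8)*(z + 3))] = (2*z^3 - 19*z^2 - 80*z - 59)/(z^2 - 16*z + 64)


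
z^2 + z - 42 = (z - 6)*(z + 7)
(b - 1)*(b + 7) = b^2 + 6*b - 7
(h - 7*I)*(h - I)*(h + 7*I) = h^3 - I*h^2 + 49*h - 49*I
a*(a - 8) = a^2 - 8*a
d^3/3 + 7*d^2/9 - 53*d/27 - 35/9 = (d/3 + 1)*(d - 7/3)*(d + 5/3)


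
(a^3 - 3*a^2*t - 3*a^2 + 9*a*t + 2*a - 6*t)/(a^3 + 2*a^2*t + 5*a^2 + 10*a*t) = (a^3 - 3*a^2*t - 3*a^2 + 9*a*t + 2*a - 6*t)/(a*(a^2 + 2*a*t + 5*a + 10*t))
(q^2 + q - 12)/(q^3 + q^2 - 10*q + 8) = (q - 3)/(q^2 - 3*q + 2)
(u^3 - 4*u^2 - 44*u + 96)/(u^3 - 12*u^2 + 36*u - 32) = (u + 6)/(u - 2)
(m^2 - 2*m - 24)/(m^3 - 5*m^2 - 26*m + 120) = (m + 4)/(m^2 + m - 20)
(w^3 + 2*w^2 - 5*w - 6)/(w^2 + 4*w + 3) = w - 2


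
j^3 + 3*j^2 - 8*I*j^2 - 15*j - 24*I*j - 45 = (j + 3)*(j - 5*I)*(j - 3*I)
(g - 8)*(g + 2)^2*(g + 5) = g^4 + g^3 - 48*g^2 - 172*g - 160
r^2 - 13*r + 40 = (r - 8)*(r - 5)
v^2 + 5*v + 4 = (v + 1)*(v + 4)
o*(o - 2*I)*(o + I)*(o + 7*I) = o^4 + 6*I*o^3 + 9*o^2 + 14*I*o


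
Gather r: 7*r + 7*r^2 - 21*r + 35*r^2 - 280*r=42*r^2 - 294*r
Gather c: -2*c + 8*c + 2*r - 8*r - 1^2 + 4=6*c - 6*r + 3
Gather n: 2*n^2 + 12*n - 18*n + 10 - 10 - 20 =2*n^2 - 6*n - 20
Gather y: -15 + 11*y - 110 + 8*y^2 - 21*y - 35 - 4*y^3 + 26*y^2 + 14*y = -4*y^3 + 34*y^2 + 4*y - 160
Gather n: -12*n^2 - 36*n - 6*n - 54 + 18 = -12*n^2 - 42*n - 36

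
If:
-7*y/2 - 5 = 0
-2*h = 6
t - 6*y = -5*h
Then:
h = -3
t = 45/7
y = -10/7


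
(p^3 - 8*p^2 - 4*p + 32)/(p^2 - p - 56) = (p^2 - 4)/(p + 7)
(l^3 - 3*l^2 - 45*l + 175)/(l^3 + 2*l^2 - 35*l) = (l - 5)/l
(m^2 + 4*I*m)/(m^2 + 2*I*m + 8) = m/(m - 2*I)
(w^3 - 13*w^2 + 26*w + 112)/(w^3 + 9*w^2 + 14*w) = (w^2 - 15*w + 56)/(w*(w + 7))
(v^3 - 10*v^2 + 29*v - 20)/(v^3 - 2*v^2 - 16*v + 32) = (v^2 - 6*v + 5)/(v^2 + 2*v - 8)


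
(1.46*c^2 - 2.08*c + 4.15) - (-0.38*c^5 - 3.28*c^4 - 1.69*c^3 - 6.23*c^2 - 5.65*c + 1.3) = 0.38*c^5 + 3.28*c^4 + 1.69*c^3 + 7.69*c^2 + 3.57*c + 2.85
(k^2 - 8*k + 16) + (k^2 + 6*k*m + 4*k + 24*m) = 2*k^2 + 6*k*m - 4*k + 24*m + 16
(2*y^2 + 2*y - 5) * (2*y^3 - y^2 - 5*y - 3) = 4*y^5 + 2*y^4 - 22*y^3 - 11*y^2 + 19*y + 15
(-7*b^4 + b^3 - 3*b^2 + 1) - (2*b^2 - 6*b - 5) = -7*b^4 + b^3 - 5*b^2 + 6*b + 6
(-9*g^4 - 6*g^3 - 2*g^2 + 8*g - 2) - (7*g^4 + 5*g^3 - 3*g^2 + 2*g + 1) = -16*g^4 - 11*g^3 + g^2 + 6*g - 3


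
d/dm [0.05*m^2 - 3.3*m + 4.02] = 0.1*m - 3.3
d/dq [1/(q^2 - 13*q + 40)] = (13 - 2*q)/(q^2 - 13*q + 40)^2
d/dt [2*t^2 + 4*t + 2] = 4*t + 4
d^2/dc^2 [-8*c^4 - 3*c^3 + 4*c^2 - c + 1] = -96*c^2 - 18*c + 8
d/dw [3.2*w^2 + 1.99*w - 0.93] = 6.4*w + 1.99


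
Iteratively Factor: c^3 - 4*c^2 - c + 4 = (c - 4)*(c^2 - 1) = (c - 4)*(c - 1)*(c + 1)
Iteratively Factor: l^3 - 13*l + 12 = (l + 4)*(l^2 - 4*l + 3) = (l - 1)*(l + 4)*(l - 3)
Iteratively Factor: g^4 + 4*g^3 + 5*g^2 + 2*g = (g + 1)*(g^3 + 3*g^2 + 2*g) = g*(g + 1)*(g^2 + 3*g + 2) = g*(g + 1)*(g + 2)*(g + 1)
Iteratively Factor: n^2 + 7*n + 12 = (n + 4)*(n + 3)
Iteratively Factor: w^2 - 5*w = (w - 5)*(w)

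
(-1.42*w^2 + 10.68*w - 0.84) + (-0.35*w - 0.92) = -1.42*w^2 + 10.33*w - 1.76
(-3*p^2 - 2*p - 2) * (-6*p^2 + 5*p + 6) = 18*p^4 - 3*p^3 - 16*p^2 - 22*p - 12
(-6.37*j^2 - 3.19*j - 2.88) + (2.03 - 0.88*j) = -6.37*j^2 - 4.07*j - 0.85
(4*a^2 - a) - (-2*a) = 4*a^2 + a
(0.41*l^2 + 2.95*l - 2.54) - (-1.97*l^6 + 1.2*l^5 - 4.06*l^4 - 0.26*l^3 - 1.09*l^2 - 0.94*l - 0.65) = 1.97*l^6 - 1.2*l^5 + 4.06*l^4 + 0.26*l^3 + 1.5*l^2 + 3.89*l - 1.89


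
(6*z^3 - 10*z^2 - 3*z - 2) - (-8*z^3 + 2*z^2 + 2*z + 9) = 14*z^3 - 12*z^2 - 5*z - 11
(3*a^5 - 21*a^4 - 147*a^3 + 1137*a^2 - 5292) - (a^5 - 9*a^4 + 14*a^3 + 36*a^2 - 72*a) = 2*a^5 - 12*a^4 - 161*a^3 + 1101*a^2 + 72*a - 5292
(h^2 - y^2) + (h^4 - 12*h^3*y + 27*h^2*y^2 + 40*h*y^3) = h^4 - 12*h^3*y + 27*h^2*y^2 + h^2 + 40*h*y^3 - y^2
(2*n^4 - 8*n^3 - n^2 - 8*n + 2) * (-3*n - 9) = -6*n^5 + 6*n^4 + 75*n^3 + 33*n^2 + 66*n - 18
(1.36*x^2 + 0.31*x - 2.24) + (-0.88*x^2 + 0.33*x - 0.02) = 0.48*x^2 + 0.64*x - 2.26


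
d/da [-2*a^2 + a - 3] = 1 - 4*a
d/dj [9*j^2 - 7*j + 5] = 18*j - 7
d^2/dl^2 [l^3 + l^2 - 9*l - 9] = 6*l + 2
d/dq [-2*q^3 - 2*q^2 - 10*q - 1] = -6*q^2 - 4*q - 10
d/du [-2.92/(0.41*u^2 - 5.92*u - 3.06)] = (2.3944*u - 17.2864)/(-0.41*u^2 + 5.92*u + 3.06)^2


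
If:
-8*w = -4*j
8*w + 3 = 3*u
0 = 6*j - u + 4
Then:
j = -9/14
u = 1/7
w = -9/28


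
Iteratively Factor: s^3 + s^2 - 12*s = (s - 3)*(s^2 + 4*s) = (s - 3)*(s + 4)*(s)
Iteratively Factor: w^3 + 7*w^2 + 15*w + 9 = (w + 3)*(w^2 + 4*w + 3) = (w + 3)^2*(w + 1)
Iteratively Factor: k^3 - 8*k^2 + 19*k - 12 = (k - 3)*(k^2 - 5*k + 4) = (k - 3)*(k - 1)*(k - 4)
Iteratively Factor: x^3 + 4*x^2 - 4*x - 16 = (x + 2)*(x^2 + 2*x - 8) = (x + 2)*(x + 4)*(x - 2)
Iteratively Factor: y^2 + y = (y + 1)*(y)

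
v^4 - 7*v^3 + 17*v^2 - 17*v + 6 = (v - 3)*(v - 2)*(v - 1)^2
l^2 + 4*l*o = l*(l + 4*o)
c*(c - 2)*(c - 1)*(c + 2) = c^4 - c^3 - 4*c^2 + 4*c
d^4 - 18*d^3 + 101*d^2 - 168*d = d*(d - 8)*(d - 7)*(d - 3)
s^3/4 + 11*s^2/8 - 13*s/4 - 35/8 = (s/4 + 1/4)*(s - 5/2)*(s + 7)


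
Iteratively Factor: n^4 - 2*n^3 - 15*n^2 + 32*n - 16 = (n - 1)*(n^3 - n^2 - 16*n + 16) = (n - 1)*(n + 4)*(n^2 - 5*n + 4) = (n - 1)^2*(n + 4)*(n - 4)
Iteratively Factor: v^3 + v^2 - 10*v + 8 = (v + 4)*(v^2 - 3*v + 2) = (v - 2)*(v + 4)*(v - 1)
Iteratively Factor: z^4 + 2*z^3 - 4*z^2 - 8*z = (z - 2)*(z^3 + 4*z^2 + 4*z) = (z - 2)*(z + 2)*(z^2 + 2*z) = (z - 2)*(z + 2)^2*(z)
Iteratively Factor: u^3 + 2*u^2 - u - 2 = (u + 1)*(u^2 + u - 2) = (u - 1)*(u + 1)*(u + 2)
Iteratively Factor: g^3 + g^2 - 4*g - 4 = (g - 2)*(g^2 + 3*g + 2) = (g - 2)*(g + 1)*(g + 2)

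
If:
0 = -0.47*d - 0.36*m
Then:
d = -0.765957446808511*m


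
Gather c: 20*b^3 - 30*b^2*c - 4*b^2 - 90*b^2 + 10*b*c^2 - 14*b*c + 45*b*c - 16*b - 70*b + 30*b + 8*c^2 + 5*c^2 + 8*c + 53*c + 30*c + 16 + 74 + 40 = 20*b^3 - 94*b^2 - 56*b + c^2*(10*b + 13) + c*(-30*b^2 + 31*b + 91) + 130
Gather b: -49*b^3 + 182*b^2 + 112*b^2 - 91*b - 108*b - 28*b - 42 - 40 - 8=-49*b^3 + 294*b^2 - 227*b - 90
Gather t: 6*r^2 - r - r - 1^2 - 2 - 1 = 6*r^2 - 2*r - 4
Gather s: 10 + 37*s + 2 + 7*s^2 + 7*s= 7*s^2 + 44*s + 12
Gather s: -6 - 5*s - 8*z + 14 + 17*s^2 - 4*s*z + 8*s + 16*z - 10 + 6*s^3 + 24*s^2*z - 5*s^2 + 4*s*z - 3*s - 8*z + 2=6*s^3 + s^2*(24*z + 12)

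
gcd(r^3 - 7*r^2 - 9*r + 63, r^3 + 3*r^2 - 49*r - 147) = r^2 - 4*r - 21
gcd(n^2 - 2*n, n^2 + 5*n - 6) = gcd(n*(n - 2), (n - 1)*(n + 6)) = 1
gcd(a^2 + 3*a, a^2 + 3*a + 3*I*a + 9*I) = a + 3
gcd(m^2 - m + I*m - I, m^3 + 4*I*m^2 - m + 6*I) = 1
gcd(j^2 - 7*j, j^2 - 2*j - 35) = j - 7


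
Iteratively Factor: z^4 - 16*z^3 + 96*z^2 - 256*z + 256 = (z - 4)*(z^3 - 12*z^2 + 48*z - 64) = (z - 4)^2*(z^2 - 8*z + 16) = (z - 4)^3*(z - 4)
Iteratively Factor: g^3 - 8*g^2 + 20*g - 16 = (g - 2)*(g^2 - 6*g + 8) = (g - 4)*(g - 2)*(g - 2)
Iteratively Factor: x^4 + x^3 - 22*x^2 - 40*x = (x + 4)*(x^3 - 3*x^2 - 10*x) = (x - 5)*(x + 4)*(x^2 + 2*x) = x*(x - 5)*(x + 4)*(x + 2)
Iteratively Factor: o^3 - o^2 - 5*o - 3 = (o - 3)*(o^2 + 2*o + 1) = (o - 3)*(o + 1)*(o + 1)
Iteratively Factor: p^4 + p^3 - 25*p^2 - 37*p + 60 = (p + 3)*(p^3 - 2*p^2 - 19*p + 20) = (p - 5)*(p + 3)*(p^2 + 3*p - 4) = (p - 5)*(p + 3)*(p + 4)*(p - 1)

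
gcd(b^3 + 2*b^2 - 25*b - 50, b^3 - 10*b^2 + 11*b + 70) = b^2 - 3*b - 10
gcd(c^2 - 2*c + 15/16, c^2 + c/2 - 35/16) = c - 5/4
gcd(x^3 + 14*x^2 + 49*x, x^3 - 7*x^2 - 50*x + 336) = x + 7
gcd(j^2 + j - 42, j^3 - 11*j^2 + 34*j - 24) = j - 6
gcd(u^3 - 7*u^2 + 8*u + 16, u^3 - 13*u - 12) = u^2 - 3*u - 4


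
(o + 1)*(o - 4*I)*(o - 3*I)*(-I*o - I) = -I*o^4 - 7*o^3 - 2*I*o^3 - 14*o^2 + 11*I*o^2 - 7*o + 24*I*o + 12*I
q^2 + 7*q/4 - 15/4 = (q - 5/4)*(q + 3)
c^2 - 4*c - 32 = (c - 8)*(c + 4)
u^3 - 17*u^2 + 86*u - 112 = (u - 8)*(u - 7)*(u - 2)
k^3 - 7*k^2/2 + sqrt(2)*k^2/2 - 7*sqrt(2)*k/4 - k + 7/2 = (k - 7/2)*(k - sqrt(2)/2)*(k + sqrt(2))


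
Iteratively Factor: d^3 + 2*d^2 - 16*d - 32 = (d - 4)*(d^2 + 6*d + 8) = (d - 4)*(d + 4)*(d + 2)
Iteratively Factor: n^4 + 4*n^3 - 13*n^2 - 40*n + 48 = (n - 3)*(n^3 + 7*n^2 + 8*n - 16) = (n - 3)*(n + 4)*(n^2 + 3*n - 4) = (n - 3)*(n - 1)*(n + 4)*(n + 4)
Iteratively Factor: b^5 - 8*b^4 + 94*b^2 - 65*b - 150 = (b + 3)*(b^4 - 11*b^3 + 33*b^2 - 5*b - 50) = (b - 5)*(b + 3)*(b^3 - 6*b^2 + 3*b + 10) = (b - 5)*(b - 2)*(b + 3)*(b^2 - 4*b - 5) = (b - 5)^2*(b - 2)*(b + 3)*(b + 1)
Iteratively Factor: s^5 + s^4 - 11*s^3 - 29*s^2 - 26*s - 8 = (s + 1)*(s^4 - 11*s^2 - 18*s - 8) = (s - 4)*(s + 1)*(s^3 + 4*s^2 + 5*s + 2) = (s - 4)*(s + 1)^2*(s^2 + 3*s + 2) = (s - 4)*(s + 1)^3*(s + 2)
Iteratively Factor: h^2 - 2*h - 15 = (h - 5)*(h + 3)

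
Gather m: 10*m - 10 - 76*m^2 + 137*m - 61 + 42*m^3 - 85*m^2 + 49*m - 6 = 42*m^3 - 161*m^2 + 196*m - 77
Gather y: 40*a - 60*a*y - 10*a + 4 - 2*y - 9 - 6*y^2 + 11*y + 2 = 30*a - 6*y^2 + y*(9 - 60*a) - 3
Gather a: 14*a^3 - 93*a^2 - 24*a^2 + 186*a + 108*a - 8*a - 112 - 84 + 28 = 14*a^3 - 117*a^2 + 286*a - 168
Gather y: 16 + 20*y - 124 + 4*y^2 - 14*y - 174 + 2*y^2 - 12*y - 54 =6*y^2 - 6*y - 336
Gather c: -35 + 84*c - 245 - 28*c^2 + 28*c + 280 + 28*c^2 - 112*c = 0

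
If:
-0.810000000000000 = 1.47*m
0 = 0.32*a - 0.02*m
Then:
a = -0.03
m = -0.55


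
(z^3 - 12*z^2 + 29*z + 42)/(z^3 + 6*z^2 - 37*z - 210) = (z^2 - 6*z - 7)/(z^2 + 12*z + 35)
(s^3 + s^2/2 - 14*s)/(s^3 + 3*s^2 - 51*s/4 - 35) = 2*s/(2*s + 5)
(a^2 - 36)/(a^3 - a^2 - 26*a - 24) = (a + 6)/(a^2 + 5*a + 4)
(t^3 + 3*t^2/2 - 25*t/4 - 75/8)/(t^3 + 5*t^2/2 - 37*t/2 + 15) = (t^2 + 4*t + 15/4)/(t^2 + 5*t - 6)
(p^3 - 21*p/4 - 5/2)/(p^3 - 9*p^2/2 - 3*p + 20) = (p + 1/2)/(p - 4)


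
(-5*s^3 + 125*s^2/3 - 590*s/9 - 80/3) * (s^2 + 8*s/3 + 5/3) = -5*s^5 + 85*s^4/3 + 335*s^3/9 - 3565*s^2/27 - 4870*s/27 - 400/9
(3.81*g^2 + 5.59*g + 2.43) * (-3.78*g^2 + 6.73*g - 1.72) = -14.4018*g^4 + 4.5111*g^3 + 21.8821*g^2 + 6.7391*g - 4.1796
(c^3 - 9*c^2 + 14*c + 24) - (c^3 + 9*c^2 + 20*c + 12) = -18*c^2 - 6*c + 12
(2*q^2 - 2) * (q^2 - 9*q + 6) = 2*q^4 - 18*q^3 + 10*q^2 + 18*q - 12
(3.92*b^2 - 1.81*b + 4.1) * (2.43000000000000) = 9.5256*b^2 - 4.3983*b + 9.963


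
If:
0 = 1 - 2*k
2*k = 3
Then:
No Solution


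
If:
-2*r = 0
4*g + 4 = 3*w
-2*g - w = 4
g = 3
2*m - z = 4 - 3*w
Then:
No Solution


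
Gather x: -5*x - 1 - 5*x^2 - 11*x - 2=-5*x^2 - 16*x - 3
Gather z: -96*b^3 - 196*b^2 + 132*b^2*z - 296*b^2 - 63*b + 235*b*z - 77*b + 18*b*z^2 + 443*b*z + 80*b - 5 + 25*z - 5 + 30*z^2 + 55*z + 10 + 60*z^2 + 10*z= -96*b^3 - 492*b^2 - 60*b + z^2*(18*b + 90) + z*(132*b^2 + 678*b + 90)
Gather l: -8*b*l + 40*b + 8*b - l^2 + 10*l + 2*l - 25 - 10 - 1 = 48*b - l^2 + l*(12 - 8*b) - 36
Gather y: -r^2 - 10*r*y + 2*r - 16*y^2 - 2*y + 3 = -r^2 + 2*r - 16*y^2 + y*(-10*r - 2) + 3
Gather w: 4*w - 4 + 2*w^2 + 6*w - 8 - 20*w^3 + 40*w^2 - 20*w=-20*w^3 + 42*w^2 - 10*w - 12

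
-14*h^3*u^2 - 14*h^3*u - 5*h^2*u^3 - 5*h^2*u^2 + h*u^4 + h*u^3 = u*(-7*h + u)*(2*h + u)*(h*u + h)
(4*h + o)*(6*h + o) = 24*h^2 + 10*h*o + o^2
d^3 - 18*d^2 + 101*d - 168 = (d - 8)*(d - 7)*(d - 3)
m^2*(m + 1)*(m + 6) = m^4 + 7*m^3 + 6*m^2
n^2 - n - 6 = (n - 3)*(n + 2)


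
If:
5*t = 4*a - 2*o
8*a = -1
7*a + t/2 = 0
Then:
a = -1/8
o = -37/8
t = 7/4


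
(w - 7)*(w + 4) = w^2 - 3*w - 28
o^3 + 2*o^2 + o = o*(o + 1)^2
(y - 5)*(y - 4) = y^2 - 9*y + 20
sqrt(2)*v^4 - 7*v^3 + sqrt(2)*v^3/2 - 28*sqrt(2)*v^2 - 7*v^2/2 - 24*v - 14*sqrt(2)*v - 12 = (v + 1/2)*(v - 6*sqrt(2))*(v + 2*sqrt(2))*(sqrt(2)*v + 1)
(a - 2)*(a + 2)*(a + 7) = a^3 + 7*a^2 - 4*a - 28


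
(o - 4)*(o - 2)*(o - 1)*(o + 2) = o^4 - 5*o^3 + 20*o - 16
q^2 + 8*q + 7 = (q + 1)*(q + 7)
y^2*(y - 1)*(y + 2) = y^4 + y^3 - 2*y^2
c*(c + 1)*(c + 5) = c^3 + 6*c^2 + 5*c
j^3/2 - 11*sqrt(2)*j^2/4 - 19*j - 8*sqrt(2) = (j/2 + sqrt(2))*(j - 8*sqrt(2))*(j + sqrt(2)/2)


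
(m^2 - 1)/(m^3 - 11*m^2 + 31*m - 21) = (m + 1)/(m^2 - 10*m + 21)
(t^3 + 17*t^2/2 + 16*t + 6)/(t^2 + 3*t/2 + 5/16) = 8*(2*t^3 + 17*t^2 + 32*t + 12)/(16*t^2 + 24*t + 5)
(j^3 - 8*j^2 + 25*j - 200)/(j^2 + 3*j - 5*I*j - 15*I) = (j^2 + j*(-8 + 5*I) - 40*I)/(j + 3)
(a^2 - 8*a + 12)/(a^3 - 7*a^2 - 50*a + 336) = (a - 2)/(a^2 - a - 56)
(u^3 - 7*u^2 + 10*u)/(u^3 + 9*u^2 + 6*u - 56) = u*(u - 5)/(u^2 + 11*u + 28)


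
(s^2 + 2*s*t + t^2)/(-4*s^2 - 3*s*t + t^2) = (-s - t)/(4*s - t)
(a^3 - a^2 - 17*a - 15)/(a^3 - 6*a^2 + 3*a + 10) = (a + 3)/(a - 2)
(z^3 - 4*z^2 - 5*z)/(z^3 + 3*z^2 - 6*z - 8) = z*(z - 5)/(z^2 + 2*z - 8)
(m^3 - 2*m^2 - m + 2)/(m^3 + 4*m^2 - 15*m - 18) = (m^2 - 3*m + 2)/(m^2 + 3*m - 18)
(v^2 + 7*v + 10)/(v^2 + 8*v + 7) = (v^2 + 7*v + 10)/(v^2 + 8*v + 7)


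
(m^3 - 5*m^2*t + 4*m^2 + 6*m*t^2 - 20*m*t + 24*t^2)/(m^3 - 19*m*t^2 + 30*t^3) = (m + 4)/(m + 5*t)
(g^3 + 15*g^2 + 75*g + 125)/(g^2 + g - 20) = (g^2 + 10*g + 25)/(g - 4)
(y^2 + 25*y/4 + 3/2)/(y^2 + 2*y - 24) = (y + 1/4)/(y - 4)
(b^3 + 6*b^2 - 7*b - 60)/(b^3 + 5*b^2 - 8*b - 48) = (b + 5)/(b + 4)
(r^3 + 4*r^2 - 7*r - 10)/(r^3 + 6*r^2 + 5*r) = (r - 2)/r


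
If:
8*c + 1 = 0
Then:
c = -1/8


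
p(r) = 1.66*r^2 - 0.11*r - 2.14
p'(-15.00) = -49.91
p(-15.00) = 373.01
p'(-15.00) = -49.91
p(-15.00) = 373.01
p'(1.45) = 4.70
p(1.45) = 1.19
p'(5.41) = 17.85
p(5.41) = 45.85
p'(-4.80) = -16.05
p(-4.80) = 36.63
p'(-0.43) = -1.54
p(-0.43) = -1.79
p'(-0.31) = -1.14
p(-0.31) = -1.95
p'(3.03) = 9.95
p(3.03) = 12.77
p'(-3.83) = -12.83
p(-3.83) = 22.63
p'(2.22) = 7.26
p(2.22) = 5.80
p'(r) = 3.32*r - 0.11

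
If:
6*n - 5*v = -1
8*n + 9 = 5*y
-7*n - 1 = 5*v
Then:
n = -2/13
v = 1/65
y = 101/65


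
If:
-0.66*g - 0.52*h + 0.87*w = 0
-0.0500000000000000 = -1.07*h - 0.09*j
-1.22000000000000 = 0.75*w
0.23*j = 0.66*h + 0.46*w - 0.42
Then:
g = -2.45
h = 0.38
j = -3.98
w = -1.63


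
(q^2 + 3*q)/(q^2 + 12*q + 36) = q*(q + 3)/(q^2 + 12*q + 36)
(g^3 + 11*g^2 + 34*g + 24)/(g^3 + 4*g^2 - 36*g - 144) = (g + 1)/(g - 6)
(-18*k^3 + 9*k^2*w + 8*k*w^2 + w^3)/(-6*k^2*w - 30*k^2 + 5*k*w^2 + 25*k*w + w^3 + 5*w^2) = (3*k + w)/(w + 5)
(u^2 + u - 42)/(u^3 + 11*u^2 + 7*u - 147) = (u - 6)/(u^2 + 4*u - 21)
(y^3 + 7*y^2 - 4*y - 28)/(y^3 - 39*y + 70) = (y + 2)/(y - 5)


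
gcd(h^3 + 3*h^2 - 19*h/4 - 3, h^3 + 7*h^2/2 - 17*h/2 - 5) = h + 1/2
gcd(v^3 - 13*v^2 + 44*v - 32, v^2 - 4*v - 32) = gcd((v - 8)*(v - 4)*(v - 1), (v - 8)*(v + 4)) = v - 8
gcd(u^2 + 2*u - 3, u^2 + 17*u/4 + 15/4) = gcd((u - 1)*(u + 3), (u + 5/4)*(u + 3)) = u + 3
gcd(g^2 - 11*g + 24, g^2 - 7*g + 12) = g - 3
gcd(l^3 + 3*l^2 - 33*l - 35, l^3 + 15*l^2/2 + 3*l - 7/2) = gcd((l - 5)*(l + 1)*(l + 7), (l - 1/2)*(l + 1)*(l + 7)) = l^2 + 8*l + 7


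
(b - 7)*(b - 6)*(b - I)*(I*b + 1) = I*b^4 + 2*b^3 - 13*I*b^3 - 26*b^2 + 41*I*b^2 + 84*b + 13*I*b - 42*I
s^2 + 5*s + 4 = (s + 1)*(s + 4)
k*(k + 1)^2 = k^3 + 2*k^2 + k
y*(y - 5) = y^2 - 5*y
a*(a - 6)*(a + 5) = a^3 - a^2 - 30*a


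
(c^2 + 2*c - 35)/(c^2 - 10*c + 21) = (c^2 + 2*c - 35)/(c^2 - 10*c + 21)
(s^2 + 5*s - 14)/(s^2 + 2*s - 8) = (s + 7)/(s + 4)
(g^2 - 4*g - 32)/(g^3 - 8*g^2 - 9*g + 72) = (g + 4)/(g^2 - 9)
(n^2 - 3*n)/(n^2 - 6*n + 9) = n/(n - 3)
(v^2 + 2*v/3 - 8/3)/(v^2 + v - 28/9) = 3*(v + 2)/(3*v + 7)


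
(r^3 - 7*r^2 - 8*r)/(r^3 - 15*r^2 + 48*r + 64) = r/(r - 8)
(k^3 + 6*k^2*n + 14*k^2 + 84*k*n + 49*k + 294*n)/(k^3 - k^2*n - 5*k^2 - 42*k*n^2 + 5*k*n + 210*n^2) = (k^2 + 14*k + 49)/(k^2 - 7*k*n - 5*k + 35*n)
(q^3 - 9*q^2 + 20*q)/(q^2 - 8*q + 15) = q*(q - 4)/(q - 3)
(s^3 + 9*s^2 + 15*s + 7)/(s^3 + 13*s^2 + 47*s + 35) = (s + 1)/(s + 5)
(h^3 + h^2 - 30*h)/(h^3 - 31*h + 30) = h/(h - 1)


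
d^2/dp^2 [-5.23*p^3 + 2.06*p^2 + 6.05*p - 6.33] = 4.12 - 31.38*p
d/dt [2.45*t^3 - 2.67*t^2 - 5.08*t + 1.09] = 7.35*t^2 - 5.34*t - 5.08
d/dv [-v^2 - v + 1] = -2*v - 1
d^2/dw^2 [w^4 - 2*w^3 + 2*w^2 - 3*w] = 12*w^2 - 12*w + 4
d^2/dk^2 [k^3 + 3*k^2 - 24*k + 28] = 6*k + 6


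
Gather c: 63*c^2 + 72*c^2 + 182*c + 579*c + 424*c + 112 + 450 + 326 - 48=135*c^2 + 1185*c + 840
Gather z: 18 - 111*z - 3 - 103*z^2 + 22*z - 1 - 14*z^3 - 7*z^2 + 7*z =-14*z^3 - 110*z^2 - 82*z + 14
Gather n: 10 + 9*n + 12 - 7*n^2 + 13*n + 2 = -7*n^2 + 22*n + 24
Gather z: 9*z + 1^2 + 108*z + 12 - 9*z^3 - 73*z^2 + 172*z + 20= -9*z^3 - 73*z^2 + 289*z + 33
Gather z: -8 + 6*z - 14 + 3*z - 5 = 9*z - 27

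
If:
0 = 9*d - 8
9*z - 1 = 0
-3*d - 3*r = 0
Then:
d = 8/9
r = -8/9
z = 1/9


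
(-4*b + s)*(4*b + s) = -16*b^2 + s^2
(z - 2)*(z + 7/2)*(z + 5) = z^3 + 13*z^2/2 + z/2 - 35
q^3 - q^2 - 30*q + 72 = (q - 4)*(q - 3)*(q + 6)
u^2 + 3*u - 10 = (u - 2)*(u + 5)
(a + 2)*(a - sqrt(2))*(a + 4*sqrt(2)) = a^3 + 2*a^2 + 3*sqrt(2)*a^2 - 8*a + 6*sqrt(2)*a - 16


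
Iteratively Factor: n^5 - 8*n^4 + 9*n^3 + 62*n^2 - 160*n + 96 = (n - 4)*(n^4 - 4*n^3 - 7*n^2 + 34*n - 24) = (n - 4)*(n - 2)*(n^3 - 2*n^2 - 11*n + 12) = (n - 4)*(n - 2)*(n - 1)*(n^2 - n - 12) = (n - 4)^2*(n - 2)*(n - 1)*(n + 3)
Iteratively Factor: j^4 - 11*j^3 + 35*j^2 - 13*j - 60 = (j - 4)*(j^3 - 7*j^2 + 7*j + 15) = (j - 4)*(j + 1)*(j^2 - 8*j + 15) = (j - 5)*(j - 4)*(j + 1)*(j - 3)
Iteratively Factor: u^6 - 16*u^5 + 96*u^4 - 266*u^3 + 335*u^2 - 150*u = (u - 5)*(u^5 - 11*u^4 + 41*u^3 - 61*u^2 + 30*u) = u*(u - 5)*(u^4 - 11*u^3 + 41*u^2 - 61*u + 30) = u*(u - 5)^2*(u^3 - 6*u^2 + 11*u - 6) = u*(u - 5)^2*(u - 1)*(u^2 - 5*u + 6) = u*(u - 5)^2*(u - 2)*(u - 1)*(u - 3)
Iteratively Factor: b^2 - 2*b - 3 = (b - 3)*(b + 1)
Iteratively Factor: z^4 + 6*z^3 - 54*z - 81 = (z + 3)*(z^3 + 3*z^2 - 9*z - 27) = (z + 3)^2*(z^2 - 9) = (z + 3)^3*(z - 3)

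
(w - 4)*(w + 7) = w^2 + 3*w - 28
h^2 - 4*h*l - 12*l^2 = (h - 6*l)*(h + 2*l)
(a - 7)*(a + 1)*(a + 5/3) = a^3 - 13*a^2/3 - 17*a - 35/3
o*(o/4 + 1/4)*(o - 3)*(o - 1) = o^4/4 - 3*o^3/4 - o^2/4 + 3*o/4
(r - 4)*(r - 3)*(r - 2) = r^3 - 9*r^2 + 26*r - 24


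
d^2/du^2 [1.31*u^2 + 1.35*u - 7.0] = 2.62000000000000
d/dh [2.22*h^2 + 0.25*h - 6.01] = 4.44*h + 0.25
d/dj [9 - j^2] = -2*j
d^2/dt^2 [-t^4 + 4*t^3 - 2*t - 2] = 12*t*(2 - t)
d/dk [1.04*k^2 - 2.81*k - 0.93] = 2.08*k - 2.81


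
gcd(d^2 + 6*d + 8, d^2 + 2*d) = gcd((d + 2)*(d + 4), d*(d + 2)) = d + 2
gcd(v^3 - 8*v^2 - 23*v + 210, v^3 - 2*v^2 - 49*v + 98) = v - 7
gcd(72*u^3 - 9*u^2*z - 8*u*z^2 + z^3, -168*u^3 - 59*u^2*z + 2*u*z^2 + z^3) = -24*u^2 - 5*u*z + z^2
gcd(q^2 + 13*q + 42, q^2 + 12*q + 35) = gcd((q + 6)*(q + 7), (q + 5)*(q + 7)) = q + 7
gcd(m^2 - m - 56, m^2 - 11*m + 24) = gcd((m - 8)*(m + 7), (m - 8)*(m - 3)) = m - 8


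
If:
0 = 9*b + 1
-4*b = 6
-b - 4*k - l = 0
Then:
No Solution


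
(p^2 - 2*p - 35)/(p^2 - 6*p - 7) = (p + 5)/(p + 1)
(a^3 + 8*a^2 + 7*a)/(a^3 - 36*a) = (a^2 + 8*a + 7)/(a^2 - 36)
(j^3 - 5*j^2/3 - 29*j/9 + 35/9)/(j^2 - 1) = (9*j^2 - 6*j - 35)/(9*(j + 1))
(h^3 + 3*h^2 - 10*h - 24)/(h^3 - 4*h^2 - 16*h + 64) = (h^2 - h - 6)/(h^2 - 8*h + 16)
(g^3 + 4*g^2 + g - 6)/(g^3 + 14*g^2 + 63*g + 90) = (g^2 + g - 2)/(g^2 + 11*g + 30)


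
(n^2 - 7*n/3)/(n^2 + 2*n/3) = (3*n - 7)/(3*n + 2)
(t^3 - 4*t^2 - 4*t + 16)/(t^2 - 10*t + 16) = (t^2 - 2*t - 8)/(t - 8)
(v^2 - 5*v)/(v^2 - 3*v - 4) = v*(5 - v)/(-v^2 + 3*v + 4)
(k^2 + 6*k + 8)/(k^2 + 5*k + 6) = (k + 4)/(k + 3)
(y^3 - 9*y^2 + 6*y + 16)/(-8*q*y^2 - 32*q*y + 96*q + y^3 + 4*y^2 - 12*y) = (y^2 - 7*y - 8)/(-8*q*y - 48*q + y^2 + 6*y)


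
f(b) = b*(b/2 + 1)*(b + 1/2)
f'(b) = b*(b/2 + 1) + b*(b + 1/2)/2 + (b/2 + 1)*(b + 1/2)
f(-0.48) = -0.01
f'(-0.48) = -0.35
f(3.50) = 38.50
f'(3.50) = 27.62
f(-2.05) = -0.08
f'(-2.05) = 1.68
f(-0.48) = -0.01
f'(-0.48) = -0.35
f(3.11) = 28.69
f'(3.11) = 22.78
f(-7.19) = -124.82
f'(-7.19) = 60.07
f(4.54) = 74.82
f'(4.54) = 42.77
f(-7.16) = -123.03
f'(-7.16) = 59.50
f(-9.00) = -267.75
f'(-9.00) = 99.50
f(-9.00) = -267.75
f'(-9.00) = 99.50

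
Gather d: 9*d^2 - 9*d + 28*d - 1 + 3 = 9*d^2 + 19*d + 2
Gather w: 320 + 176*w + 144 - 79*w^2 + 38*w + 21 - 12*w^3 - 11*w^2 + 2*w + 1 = -12*w^3 - 90*w^2 + 216*w + 486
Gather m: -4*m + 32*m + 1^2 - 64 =28*m - 63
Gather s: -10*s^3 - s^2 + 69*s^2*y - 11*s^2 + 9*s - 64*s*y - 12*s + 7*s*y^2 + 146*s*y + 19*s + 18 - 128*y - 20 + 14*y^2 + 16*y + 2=-10*s^3 + s^2*(69*y - 12) + s*(7*y^2 + 82*y + 16) + 14*y^2 - 112*y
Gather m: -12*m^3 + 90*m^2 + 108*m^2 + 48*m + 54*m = -12*m^3 + 198*m^2 + 102*m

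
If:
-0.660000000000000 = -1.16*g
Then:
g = 0.57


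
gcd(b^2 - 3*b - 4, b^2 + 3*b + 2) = b + 1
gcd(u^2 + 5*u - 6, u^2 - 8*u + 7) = u - 1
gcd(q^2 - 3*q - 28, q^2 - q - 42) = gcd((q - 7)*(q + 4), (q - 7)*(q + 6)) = q - 7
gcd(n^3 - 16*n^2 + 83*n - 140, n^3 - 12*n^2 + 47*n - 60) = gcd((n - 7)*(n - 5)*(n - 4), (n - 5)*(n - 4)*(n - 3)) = n^2 - 9*n + 20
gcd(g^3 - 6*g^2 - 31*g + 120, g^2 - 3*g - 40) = g^2 - 3*g - 40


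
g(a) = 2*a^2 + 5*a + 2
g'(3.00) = 17.00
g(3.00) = 35.00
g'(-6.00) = -19.00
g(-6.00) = 44.00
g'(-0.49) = 3.04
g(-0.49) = 0.03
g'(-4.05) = -11.20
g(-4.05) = 14.56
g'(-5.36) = -16.44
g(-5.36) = 32.66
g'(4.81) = 24.24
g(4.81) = 72.32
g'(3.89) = 20.56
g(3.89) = 51.71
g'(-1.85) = -2.40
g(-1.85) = -0.40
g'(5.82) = 28.28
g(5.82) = 98.84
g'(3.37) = 18.48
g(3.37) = 41.56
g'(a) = 4*a + 5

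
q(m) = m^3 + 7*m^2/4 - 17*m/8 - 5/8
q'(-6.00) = 84.88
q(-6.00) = -140.88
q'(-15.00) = 620.38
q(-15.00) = -2950.00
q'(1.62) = 11.42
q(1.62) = 4.78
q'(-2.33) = 6.01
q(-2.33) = 1.18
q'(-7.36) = 134.62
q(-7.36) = -288.88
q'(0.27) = -0.96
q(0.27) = -1.05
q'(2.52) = 25.75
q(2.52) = 21.14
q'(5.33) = 101.76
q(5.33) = 189.18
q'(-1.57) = -0.23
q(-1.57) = 3.15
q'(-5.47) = 68.49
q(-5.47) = -100.31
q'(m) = 3*m^2 + 7*m/2 - 17/8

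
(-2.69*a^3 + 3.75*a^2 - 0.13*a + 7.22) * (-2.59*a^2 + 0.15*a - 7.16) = 6.9671*a^5 - 10.116*a^4 + 20.1596*a^3 - 45.5693*a^2 + 2.0138*a - 51.6952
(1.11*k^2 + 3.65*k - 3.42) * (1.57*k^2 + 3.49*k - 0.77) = 1.7427*k^4 + 9.6044*k^3 + 6.5144*k^2 - 14.7463*k + 2.6334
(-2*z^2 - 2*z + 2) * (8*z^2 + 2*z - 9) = -16*z^4 - 20*z^3 + 30*z^2 + 22*z - 18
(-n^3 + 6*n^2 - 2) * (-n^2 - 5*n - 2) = n^5 - n^4 - 28*n^3 - 10*n^2 + 10*n + 4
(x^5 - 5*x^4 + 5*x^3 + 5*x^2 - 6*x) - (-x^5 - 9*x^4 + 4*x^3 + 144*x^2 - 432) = 2*x^5 + 4*x^4 + x^3 - 139*x^2 - 6*x + 432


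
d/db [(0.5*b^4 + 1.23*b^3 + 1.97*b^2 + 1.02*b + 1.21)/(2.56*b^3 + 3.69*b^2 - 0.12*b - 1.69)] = (1.28*b^6 + 3.69*b^5 - 0.6845*b^4 - 8.8976*b^3 - 19.5291*b^2 - 15.5884*b - 1.5786)/(6.5536*b^6 + 18.8928*b^5 + 13.0017*b^4 - 9.5384*b^3 - 12.4578*b^2 + 0.4056*b + 2.8561)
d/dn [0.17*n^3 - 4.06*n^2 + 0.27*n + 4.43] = 0.51*n^2 - 8.12*n + 0.27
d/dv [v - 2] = 1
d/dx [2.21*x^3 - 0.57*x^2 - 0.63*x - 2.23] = 6.63*x^2 - 1.14*x - 0.63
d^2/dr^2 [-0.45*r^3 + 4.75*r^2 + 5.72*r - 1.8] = 9.5 - 2.7*r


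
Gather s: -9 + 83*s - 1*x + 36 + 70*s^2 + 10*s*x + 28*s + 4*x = 70*s^2 + s*(10*x + 111) + 3*x + 27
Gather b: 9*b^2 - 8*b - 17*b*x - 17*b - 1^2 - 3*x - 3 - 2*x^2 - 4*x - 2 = 9*b^2 + b*(-17*x - 25) - 2*x^2 - 7*x - 6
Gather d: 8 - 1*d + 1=9 - d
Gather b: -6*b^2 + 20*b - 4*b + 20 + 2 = -6*b^2 + 16*b + 22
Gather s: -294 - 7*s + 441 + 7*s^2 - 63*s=7*s^2 - 70*s + 147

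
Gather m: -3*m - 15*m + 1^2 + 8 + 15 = 24 - 18*m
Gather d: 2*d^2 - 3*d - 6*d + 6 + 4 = 2*d^2 - 9*d + 10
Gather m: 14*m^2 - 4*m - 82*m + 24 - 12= 14*m^2 - 86*m + 12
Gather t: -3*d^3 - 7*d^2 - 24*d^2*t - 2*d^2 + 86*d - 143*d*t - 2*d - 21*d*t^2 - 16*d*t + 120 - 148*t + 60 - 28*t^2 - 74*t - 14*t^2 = -3*d^3 - 9*d^2 + 84*d + t^2*(-21*d - 42) + t*(-24*d^2 - 159*d - 222) + 180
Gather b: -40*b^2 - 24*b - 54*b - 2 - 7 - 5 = -40*b^2 - 78*b - 14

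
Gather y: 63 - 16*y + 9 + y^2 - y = y^2 - 17*y + 72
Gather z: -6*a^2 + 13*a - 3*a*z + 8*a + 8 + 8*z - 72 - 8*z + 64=-6*a^2 - 3*a*z + 21*a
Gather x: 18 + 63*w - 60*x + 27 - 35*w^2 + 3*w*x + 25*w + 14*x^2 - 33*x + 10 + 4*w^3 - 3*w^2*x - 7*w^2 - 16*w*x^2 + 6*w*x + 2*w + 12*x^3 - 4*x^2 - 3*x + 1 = 4*w^3 - 42*w^2 + 90*w + 12*x^3 + x^2*(10 - 16*w) + x*(-3*w^2 + 9*w - 96) + 56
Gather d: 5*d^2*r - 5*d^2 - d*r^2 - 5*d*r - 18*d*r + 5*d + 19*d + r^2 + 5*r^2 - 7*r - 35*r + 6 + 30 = d^2*(5*r - 5) + d*(-r^2 - 23*r + 24) + 6*r^2 - 42*r + 36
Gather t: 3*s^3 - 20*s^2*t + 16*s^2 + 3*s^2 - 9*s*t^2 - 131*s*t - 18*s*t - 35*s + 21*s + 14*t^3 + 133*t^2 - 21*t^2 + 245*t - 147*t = 3*s^3 + 19*s^2 - 14*s + 14*t^3 + t^2*(112 - 9*s) + t*(-20*s^2 - 149*s + 98)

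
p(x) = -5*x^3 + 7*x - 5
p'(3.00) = -128.00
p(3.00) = -119.00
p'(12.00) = -2153.00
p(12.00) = -8561.00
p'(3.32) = -158.34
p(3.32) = -164.73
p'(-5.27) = -409.59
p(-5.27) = 689.93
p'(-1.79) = -41.06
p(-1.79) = 11.15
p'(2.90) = -119.15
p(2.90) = -106.64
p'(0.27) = 5.91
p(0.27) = -3.21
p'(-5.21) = -400.16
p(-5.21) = 665.63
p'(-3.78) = -207.33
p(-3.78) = 238.59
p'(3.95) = -227.04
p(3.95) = -285.50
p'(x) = 7 - 15*x^2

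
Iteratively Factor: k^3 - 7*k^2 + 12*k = (k - 4)*(k^2 - 3*k) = (k - 4)*(k - 3)*(k)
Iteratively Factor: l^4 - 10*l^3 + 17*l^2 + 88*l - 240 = (l - 5)*(l^3 - 5*l^2 - 8*l + 48) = (l - 5)*(l - 4)*(l^2 - l - 12) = (l - 5)*(l - 4)^2*(l + 3)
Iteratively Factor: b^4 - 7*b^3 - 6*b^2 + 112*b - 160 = (b + 4)*(b^3 - 11*b^2 + 38*b - 40) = (b - 5)*(b + 4)*(b^2 - 6*b + 8) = (b - 5)*(b - 2)*(b + 4)*(b - 4)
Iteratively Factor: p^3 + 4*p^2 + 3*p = (p + 3)*(p^2 + p) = (p + 1)*(p + 3)*(p)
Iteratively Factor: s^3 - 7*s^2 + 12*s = (s - 3)*(s^2 - 4*s) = s*(s - 3)*(s - 4)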